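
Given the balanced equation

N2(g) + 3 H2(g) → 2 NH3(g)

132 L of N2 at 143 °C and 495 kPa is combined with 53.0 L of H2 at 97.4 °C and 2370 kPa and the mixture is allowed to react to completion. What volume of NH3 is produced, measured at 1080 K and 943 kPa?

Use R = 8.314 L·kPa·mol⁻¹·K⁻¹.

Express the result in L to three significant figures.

n(N2) = PV/RT = (495 × 132) / (8.314 × 416.15) = 18.89 mol
n(H2) = PV/RT = (2370 × 53.0) / (8.314 × 370.55) = 40.77 mol
For 18.89 mol N2, stoichiometry requires (3/1) × 18.89 = 56.67 mol H2; 40.77 mol is available, so H2 is limiting.
n(NH3) = (2/3) × 40.77 = 27.18 mol
V(NH3) = nRT/P = 27.18 × 8.314 × 1080 / 943 = 258.8 L

259 L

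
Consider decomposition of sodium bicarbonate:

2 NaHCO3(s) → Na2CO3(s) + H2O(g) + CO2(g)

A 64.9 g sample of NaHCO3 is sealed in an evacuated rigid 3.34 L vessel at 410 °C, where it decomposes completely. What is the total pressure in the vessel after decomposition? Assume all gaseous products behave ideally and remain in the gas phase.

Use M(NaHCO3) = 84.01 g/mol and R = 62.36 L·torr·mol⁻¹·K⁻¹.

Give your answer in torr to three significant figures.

n(NaHCO3) = 64.9 / 84.01 = 0.7725 mol
n(gas produced) = (2/2) × 0.7725 = 0.7725 mol
P = nRT/V = 0.7725 × 62.36 × 683.15 / 3.34 = 9853 torr

9850 torr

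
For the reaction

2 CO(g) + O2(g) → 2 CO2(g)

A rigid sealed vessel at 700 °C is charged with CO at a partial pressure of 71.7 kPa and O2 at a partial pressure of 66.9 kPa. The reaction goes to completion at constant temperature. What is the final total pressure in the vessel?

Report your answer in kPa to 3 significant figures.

103 kPa

At constant V, partial pressures at 700 °C are proportional to moles, so apply stoichiometry directly to pressures.
P(O2) required for 71.7 kPa of CO = (1/2) × 71.7 = 35.85 kPa; available 66.9 kPa, so CO is limiting.
P(O2) remaining = 66.9 − (1/2) × 71.7 = 31.05 kPa
P(gaseous products) = (2)/2 × 71.7 = 71.70 kPa
P_total at 700 °C = 31.05 + 71.70 = 102.8 kPa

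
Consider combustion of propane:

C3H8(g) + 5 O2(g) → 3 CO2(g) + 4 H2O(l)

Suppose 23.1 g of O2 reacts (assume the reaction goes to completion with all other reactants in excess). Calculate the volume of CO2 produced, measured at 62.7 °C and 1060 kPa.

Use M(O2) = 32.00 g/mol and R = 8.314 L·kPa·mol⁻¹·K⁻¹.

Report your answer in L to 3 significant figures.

1.14 L

n(O2) = 23.10 / 32.00 = 0.7219 mol
n(CO2) = (3/5) × 0.7219 = 0.4331 mol
V = nRT/P = 0.4331 × 8.314 × 335.85 / 1060 = 1.141 L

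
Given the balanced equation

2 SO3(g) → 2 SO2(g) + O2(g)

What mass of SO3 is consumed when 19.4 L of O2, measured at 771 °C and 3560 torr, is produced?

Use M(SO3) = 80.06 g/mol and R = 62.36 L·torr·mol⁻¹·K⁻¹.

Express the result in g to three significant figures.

170 g

n(O2) = PV/RT = (3560 × 19.4) / (62.36 × 1044.15) = 1.061 mol
n(SO3) = (2/1) × 1.061 = 2.122 mol
m(SO3) = 2.122 × 80.06 = 169.9 g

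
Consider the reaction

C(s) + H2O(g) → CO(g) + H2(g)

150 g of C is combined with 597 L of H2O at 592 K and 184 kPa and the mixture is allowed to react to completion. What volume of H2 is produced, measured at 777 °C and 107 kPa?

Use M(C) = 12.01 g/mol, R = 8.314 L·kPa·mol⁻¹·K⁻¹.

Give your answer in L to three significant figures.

1020 L

n(C) = 150 / 12.01 = 12.49 mol
n(H2O) = PV/RT = (184 × 597) / (8.314 × 592) = 22.32 mol
For 12.49 mol C, stoichiometry requires (1/1) × 12.49 = 12.49 mol H2O; 22.32 mol is available, so C is limiting.
n(H2) = (1/1) × 12.49 = 12.49 mol
V(H2) = nRT/P = 12.49 × 8.314 × 1050.15 / 107 = 1019 L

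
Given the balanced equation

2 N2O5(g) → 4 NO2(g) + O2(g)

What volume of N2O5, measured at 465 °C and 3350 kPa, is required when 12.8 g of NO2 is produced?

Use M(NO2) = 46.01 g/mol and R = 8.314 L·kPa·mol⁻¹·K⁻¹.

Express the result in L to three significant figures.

n(NO2) = 12.80 / 46.01 = 0.2782 mol
n(N2O5) = (2/4) × 0.2782 = 0.1391 mol
V = nRT/P = 0.1391 × 8.314 × 738.15 / 3350 = 0.2548 L

0.255 L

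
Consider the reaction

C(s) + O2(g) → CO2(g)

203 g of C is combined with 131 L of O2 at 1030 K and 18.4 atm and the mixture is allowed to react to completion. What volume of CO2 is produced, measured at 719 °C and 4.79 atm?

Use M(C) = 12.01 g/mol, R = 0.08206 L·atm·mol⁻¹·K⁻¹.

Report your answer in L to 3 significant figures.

287 L

n(C) = 203 / 12.01 = 16.90 mol
n(O2) = PV/RT = (18.4 × 131) / (0.08206 × 1030) = 28.52 mol
For 16.90 mol C, stoichiometry requires (1/1) × 16.90 = 16.90 mol O2; 28.52 mol is available, so C is limiting.
n(CO2) = (1/1) × 16.90 = 16.90 mol
V(CO2) = nRT/P = 16.90 × 0.08206 × 992.15 / 4.79 = 287.3 L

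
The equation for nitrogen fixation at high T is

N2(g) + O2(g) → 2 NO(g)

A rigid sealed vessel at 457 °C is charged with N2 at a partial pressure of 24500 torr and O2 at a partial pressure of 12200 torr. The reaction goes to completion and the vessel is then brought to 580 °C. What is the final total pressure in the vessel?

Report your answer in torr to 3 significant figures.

At constant V, partial pressures at 457 °C are proportional to moles, so apply stoichiometry directly to pressures.
P(O2) required for 24500 torr of N2 = (1/1) × 24500 = 24500 torr; available 12200 torr, so O2 is limiting.
P(N2) remaining = 24500 − (1/1) × 12200 = 12300 torr
P(gaseous products) = (2)/1 × 12200 = 24400 torr
P_total at 457 °C = 12300 + 24400 = 36700 torr
Scaling to 580 °C: P = 36700 × 853.15/730.15 = 42880 torr

42900 torr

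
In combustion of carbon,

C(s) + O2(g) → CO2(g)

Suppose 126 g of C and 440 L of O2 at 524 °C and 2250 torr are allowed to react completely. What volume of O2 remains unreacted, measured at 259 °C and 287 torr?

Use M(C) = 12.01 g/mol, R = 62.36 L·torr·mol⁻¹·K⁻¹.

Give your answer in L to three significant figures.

n(C) = 126 / 12.01 = 10.49 mol
n(O2) = PV/RT = (2250 × 440) / (62.36 × 797.15) = 19.92 mol
For 10.49 mol C, stoichiometry requires (1/1) × 10.49 = 10.49 mol O2; 19.92 mol is available, so C is limiting.
n(O2) consumed = (1/1) × 10.49 = 10.49 mol; remaining = 19.92 − 10.49 = 9.430 mol
V(O2) = nRT/P = 9.430 × 62.36 × 532.15 / 287 = 1090 L

1090 L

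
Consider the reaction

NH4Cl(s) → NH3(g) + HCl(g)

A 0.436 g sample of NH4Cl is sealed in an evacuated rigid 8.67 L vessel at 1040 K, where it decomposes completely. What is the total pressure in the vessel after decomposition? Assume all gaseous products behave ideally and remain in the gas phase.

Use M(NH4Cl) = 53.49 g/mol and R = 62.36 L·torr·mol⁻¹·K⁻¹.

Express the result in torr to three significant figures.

122 torr

n(NH4Cl) = 0.436 / 53.49 = 0.008151 mol
n(gas produced) = (2/1) × 0.008151 = 0.01630 mol
P = nRT/V = 0.01630 × 62.36 × 1040 / 8.67 = 121.9 torr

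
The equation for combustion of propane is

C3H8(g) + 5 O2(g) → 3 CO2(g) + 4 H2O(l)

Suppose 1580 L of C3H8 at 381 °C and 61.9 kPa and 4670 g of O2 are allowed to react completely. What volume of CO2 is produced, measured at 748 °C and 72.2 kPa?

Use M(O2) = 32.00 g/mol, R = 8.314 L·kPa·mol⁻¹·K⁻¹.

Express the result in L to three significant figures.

6340 L

n(C3H8) = PV/RT = (61.9 × 1580) / (8.314 × 654.15) = 17.98 mol
n(O2) = 4670 / 32.00 = 145.9 mol
For 17.98 mol C3H8, stoichiometry requires (5/1) × 17.98 = 89.90 mol O2; 145.9 mol is available, so C3H8 is limiting.
n(CO2) = (3/1) × 17.98 = 53.94 mol
V(CO2) = nRT/P = 53.94 × 8.314 × 1021.15 / 72.2 = 6343 L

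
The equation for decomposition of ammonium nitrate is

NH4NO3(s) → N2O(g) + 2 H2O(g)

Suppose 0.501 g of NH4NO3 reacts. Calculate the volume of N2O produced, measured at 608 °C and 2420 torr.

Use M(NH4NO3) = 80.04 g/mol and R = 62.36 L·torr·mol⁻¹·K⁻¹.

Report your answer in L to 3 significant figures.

n(NH4NO3) = 0.5010 / 80.04 = 0.006259 mol
n(N2O) = (1/1) × 0.006259 = 0.006259 mol
V = nRT/P = 0.006259 × 62.36 × 881.15 / 2420 = 0.1421 L

0.142 L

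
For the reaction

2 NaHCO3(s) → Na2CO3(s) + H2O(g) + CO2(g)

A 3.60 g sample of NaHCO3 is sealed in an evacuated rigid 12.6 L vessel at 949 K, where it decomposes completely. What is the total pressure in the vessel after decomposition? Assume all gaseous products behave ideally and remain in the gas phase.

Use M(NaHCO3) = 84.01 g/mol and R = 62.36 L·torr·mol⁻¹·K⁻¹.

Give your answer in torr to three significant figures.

201 torr

n(NaHCO3) = 3.60 / 84.01 = 0.04285 mol
n(gas produced) = (2/2) × 0.04285 = 0.04285 mol
P = nRT/V = 0.04285 × 62.36 × 949 / 12.6 = 201.3 torr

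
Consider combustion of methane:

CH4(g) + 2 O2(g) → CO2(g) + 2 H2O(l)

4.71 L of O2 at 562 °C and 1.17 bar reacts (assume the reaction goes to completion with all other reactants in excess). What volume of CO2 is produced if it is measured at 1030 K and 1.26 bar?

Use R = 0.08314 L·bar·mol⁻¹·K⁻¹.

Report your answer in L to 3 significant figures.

n(O2) = PV/RT = (1.17 × 4.71) / (0.08314 × 835.15) = 0.07937 mol
n(CO2) = (1/2) × 0.07937 = 0.03968 mol
V = nRT/P = 0.03968 × 0.08314 × 1030 / 1.26 = 2.697 L

2.70 L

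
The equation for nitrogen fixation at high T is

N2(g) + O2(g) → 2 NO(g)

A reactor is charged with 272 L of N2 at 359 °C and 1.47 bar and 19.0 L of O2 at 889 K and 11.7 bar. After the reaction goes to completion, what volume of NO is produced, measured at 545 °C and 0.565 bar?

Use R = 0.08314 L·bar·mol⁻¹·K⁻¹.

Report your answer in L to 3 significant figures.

724 L

n(N2) = PV/RT = (1.47 × 272) / (0.08314 × 632.15) = 7.608 mol
n(O2) = PV/RT = (11.7 × 19.0) / (0.08314 × 889) = 3.008 mol
For 7.608 mol N2, stoichiometry requires (1/1) × 7.608 = 7.608 mol O2; 3.008 mol is available, so O2 is limiting.
n(NO) = (2/1) × 3.008 = 6.016 mol
V(NO) = nRT/P = 6.016 × 0.08314 × 818.15 / 0.565 = 724.3 L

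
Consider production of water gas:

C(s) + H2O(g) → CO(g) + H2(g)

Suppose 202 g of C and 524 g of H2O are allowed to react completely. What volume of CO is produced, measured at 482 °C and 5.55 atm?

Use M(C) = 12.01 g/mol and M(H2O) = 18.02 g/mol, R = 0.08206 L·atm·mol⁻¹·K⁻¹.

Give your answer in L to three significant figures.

188 L

n(C) = 202 / 12.01 = 16.82 mol
n(H2O) = 524 / 18.02 = 29.08 mol
For 16.82 mol C, stoichiometry requires (1/1) × 16.82 = 16.82 mol H2O; 29.08 mol is available, so C is limiting.
n(CO) = (1/1) × 16.82 = 16.82 mol
V(CO) = nRT/P = 16.82 × 0.08206 × 755.15 / 5.55 = 187.8 L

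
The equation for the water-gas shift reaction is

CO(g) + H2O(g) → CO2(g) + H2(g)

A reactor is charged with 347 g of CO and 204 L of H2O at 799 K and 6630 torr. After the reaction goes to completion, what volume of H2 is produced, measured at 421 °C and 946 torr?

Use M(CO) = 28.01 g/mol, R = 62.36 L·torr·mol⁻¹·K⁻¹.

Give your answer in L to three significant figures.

n(CO) = 347 / 28.01 = 12.39 mol
n(H2O) = PV/RT = (6630 × 204) / (62.36 × 799) = 27.15 mol
For 12.39 mol CO, stoichiometry requires (1/1) × 12.39 = 12.39 mol H2O; 27.15 mol is available, so CO is limiting.
n(H2) = (1/1) × 12.39 = 12.39 mol
V(H2) = nRT/P = 12.39 × 62.36 × 694.15 / 946 = 566.9 L

567 L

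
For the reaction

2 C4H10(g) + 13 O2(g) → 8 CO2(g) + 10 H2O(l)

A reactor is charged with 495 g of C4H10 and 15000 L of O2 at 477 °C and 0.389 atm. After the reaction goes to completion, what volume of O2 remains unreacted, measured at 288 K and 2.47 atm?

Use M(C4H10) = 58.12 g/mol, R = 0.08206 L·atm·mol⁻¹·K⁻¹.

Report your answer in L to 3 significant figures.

n(C4H10) = 495 / 58.12 = 8.517 mol
n(O2) = PV/RT = (0.389 × 15000) / (0.08206 × 750.15) = 94.79 mol
For 8.517 mol C4H10, stoichiometry requires (13/2) × 8.517 = 55.36 mol O2; 94.79 mol is available, so C4H10 is limiting.
n(O2) consumed = (13/2) × 8.517 = 55.36 mol; remaining = 94.79 − 55.36 = 39.43 mol
V(O2) = nRT/P = 39.43 × 0.08206 × 288 / 2.47 = 377.3 L

377 L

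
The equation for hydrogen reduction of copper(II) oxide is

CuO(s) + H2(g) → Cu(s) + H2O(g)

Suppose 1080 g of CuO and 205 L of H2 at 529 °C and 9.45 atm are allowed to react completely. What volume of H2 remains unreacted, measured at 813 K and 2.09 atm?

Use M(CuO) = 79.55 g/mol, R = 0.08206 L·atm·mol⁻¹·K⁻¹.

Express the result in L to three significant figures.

n(CuO) = 1080 / 79.55 = 13.58 mol
n(H2) = PV/RT = (9.45 × 205) / (0.08206 × 802.15) = 29.43 mol
For 13.58 mol CuO, stoichiometry requires (1/1) × 13.58 = 13.58 mol H2; 29.43 mol is available, so CuO is limiting.
n(H2) consumed = (1/1) × 13.58 = 13.58 mol; remaining = 29.43 − 13.58 = 15.85 mol
V(H2) = nRT/P = 15.85 × 0.08206 × 813 / 2.09 = 505.9 L

506 L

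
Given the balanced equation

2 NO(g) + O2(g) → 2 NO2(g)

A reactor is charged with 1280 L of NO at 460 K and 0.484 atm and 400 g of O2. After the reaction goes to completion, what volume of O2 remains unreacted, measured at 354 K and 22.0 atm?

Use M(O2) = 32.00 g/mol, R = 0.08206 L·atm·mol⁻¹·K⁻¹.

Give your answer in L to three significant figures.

5.67 L

n(NO) = PV/RT = (0.484 × 1280) / (0.08206 × 460) = 16.41 mol
n(O2) = 400 / 32.00 = 12.50 mol
For 16.41 mol NO, stoichiometry requires (1/2) × 16.41 = 8.205 mol O2; 12.50 mol is available, so NO is limiting.
n(O2) consumed = (1/2) × 16.41 = 8.205 mol; remaining = 12.50 − 8.205 = 4.295 mol
V(O2) = nRT/P = 4.295 × 0.08206 × 354 / 22.0 = 5.671 L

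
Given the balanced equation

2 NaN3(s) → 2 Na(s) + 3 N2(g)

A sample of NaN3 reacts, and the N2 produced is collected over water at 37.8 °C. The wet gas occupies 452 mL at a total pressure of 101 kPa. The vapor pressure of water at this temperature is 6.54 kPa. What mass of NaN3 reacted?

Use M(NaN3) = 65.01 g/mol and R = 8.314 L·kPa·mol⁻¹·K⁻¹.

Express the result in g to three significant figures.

0.716 g

P(N2) = 101 − 6.54 = 94.46 kPa
n(N2) = PV/RT = (94.46 × 0.4520) / (8.314 × 310.95) = 0.01652 mol
n(NaN3) = (2/3) × 0.01652 = 0.01101 mol
m(NaN3) = 0.01101 × 65.01 = 0.7158 g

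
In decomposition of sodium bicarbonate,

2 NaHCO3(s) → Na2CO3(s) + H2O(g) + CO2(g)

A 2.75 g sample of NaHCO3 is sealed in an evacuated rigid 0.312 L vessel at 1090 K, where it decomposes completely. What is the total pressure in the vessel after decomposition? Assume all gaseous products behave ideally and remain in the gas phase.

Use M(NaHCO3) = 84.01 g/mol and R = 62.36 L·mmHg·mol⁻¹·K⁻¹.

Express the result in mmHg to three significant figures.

7130 mmHg

n(NaHCO3) = 2.75 / 84.01 = 0.03273 mol
n(gas produced) = (2/2) × 0.03273 = 0.03273 mol
P = nRT/V = 0.03273 × 62.36 × 1090 / 0.312 = 7131 mmHg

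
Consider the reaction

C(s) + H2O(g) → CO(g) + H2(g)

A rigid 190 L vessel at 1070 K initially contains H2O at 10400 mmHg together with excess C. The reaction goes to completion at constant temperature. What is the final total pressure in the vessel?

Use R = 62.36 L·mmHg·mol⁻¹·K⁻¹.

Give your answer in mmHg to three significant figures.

At constant T and V, P ∝ n(gas): 1 mol gas → 2 mol gas.
P_final = (2/1) × 10400 = 20800 mmHg

20800 mmHg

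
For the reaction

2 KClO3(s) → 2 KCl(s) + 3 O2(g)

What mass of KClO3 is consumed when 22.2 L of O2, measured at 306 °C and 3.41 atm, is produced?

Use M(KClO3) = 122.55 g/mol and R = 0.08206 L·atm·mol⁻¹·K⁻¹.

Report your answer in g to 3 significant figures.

n(O2) = PV/RT = (3.41 × 22.2) / (0.08206 × 579.15) = 1.593 mol
n(KClO3) = (2/3) × 1.593 = 1.062 mol
m(KClO3) = 1.062 × 122.55 = 130.1 g

130 g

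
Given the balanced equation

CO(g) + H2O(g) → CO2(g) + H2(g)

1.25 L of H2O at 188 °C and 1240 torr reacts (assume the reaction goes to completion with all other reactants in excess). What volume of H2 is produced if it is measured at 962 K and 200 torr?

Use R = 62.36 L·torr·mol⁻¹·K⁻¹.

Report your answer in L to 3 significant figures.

16.2 L

n(H2O) = PV/RT = (1240 × 1.25) / (62.36 × 461.15) = 0.05390 mol
n(H2) = (1/1) × 0.05390 = 0.05390 mol
V = nRT/P = 0.05390 × 62.36 × 962 / 200 = 16.17 L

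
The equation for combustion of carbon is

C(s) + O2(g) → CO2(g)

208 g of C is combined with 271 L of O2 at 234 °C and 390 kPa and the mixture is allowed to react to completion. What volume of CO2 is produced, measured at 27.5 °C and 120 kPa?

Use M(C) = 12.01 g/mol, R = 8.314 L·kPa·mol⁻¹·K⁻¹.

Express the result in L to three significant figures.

n(C) = 208 / 12.01 = 17.32 mol
n(O2) = PV/RT = (390 × 271) / (8.314 × 507.15) = 25.07 mol
For 17.32 mol C, stoichiometry requires (1/1) × 17.32 = 17.32 mol O2; 25.07 mol is available, so C is limiting.
n(CO2) = (1/1) × 17.32 = 17.32 mol
V(CO2) = nRT/P = 17.32 × 8.314 × 300.65 / 120 = 360.8 L

361 L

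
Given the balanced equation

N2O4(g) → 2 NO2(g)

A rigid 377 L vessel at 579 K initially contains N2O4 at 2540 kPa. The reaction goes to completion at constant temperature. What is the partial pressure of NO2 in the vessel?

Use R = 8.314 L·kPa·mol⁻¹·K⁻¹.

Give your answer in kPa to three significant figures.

5080 kPa

n(N2O4)₀ = PV/RT = (2540 × 377) / (8.314 × 579) = 198.9 mol
n(NO2) = (2/1) × 198.9 = 397.8 mol
P(NO2) = nRT/V = 397.8 × 8.314 × 579 / 377 = 5079 kPa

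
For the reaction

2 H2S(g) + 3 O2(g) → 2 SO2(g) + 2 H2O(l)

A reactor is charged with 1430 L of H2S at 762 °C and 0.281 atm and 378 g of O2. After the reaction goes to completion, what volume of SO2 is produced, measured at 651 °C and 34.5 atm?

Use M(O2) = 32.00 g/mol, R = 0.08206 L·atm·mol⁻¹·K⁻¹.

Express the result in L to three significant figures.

n(H2S) = PV/RT = (0.281 × 1430) / (0.08206 × 1035.15) = 4.731 mol
n(O2) = 378 / 32.00 = 11.81 mol
For 4.731 mol H2S, stoichiometry requires (3/2) × 4.731 = 7.096 mol O2; 11.81 mol is available, so H2S is limiting.
n(SO2) = (2/2) × 4.731 = 4.731 mol
V(SO2) = nRT/P = 4.731 × 0.08206 × 924.15 / 34.5 = 10.40 L

10.4 L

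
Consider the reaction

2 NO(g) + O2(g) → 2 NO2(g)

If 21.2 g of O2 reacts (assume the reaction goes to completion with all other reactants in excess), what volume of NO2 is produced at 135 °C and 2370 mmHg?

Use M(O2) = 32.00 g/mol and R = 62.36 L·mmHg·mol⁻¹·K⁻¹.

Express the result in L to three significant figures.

14.2 L

n(O2) = 21.20 / 32.00 = 0.6625 mol
n(NO2) = (2/1) × 0.6625 = 1.325 mol
V = nRT/P = 1.325 × 62.36 × 408.15 / 2370 = 14.23 L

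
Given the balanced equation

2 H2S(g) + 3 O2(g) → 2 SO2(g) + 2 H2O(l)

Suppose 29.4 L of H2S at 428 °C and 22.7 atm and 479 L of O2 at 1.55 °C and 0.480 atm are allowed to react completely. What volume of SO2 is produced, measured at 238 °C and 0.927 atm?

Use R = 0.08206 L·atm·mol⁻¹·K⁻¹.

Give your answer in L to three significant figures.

308 L

n(H2S) = PV/RT = (22.7 × 29.4) / (0.08206 × 701.15) = 11.60 mol
n(O2) = PV/RT = (0.480 × 479) / (0.08206 × 274.7) = 10.20 mol
For 11.60 mol H2S, stoichiometry requires (3/2) × 11.60 = 17.40 mol O2; 10.20 mol is available, so O2 is limiting.
n(SO2) = (2/3) × 10.20 = 6.800 mol
V(SO2) = nRT/P = 6.800 × 0.08206 × 511.15 / 0.927 = 307.7 L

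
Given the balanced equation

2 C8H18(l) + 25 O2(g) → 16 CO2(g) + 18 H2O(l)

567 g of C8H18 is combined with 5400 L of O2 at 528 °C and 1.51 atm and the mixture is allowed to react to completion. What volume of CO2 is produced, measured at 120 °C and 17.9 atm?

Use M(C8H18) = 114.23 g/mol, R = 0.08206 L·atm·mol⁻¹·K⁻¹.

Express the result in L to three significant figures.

n(C8H18) = 567 / 114.23 = 4.964 mol
n(O2) = PV/RT = (1.51 × 5400) / (0.08206 × 801.15) = 124.0 mol
For 4.964 mol C8H18, stoichiometry requires (25/2) × 4.964 = 62.05 mol O2; 124.0 mol is available, so C8H18 is limiting.
n(CO2) = (16/2) × 4.964 = 39.71 mol
V(CO2) = nRT/P = 39.71 × 0.08206 × 393.15 / 17.9 = 71.57 L

71.6 L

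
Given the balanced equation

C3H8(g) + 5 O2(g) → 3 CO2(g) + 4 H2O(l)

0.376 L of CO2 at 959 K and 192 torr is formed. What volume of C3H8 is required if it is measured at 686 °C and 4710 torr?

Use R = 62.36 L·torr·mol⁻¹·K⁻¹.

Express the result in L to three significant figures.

0.00511 L

n(CO2) = PV/RT = (192 × 0.376) / (62.36 × 959) = 0.001207 mol
n(C3H8) = (1/3) × 0.001207 = 0.0004023 mol
V = nRT/P = 0.0004023 × 62.36 × 959.15 / 4710 = 0.005109 L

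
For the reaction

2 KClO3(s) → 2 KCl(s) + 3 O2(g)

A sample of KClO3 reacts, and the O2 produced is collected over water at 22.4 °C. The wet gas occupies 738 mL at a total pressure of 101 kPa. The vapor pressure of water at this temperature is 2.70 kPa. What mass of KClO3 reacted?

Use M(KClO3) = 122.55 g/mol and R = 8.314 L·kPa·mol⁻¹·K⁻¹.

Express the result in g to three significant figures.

P(O2) = 101 − 2.70 = 98.30 kPa
n(O2) = PV/RT = (98.30 × 0.7380) / (8.314 × 295.55) = 0.02952 mol
n(KClO3) = (2/3) × 0.02952 = 0.01968 mol
m(KClO3) = 0.01968 × 122.55 = 2.412 g

2.41 g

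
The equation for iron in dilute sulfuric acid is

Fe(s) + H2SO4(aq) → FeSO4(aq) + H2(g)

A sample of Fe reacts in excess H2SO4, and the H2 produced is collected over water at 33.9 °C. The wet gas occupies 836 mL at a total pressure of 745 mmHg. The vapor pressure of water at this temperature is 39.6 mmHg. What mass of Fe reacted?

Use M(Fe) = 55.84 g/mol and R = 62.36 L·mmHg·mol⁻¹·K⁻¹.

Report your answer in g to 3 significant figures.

1.72 g

P(H2) = 745 − 39.6 = 705.4 mmHg
n(H2) = PV/RT = (705.4 × 0.8360) / (62.36 × 307.05) = 0.03080 mol
n(Fe) = (1/1) × 0.03080 = 0.03080 mol
m(Fe) = 0.03080 × 55.84 = 1.720 g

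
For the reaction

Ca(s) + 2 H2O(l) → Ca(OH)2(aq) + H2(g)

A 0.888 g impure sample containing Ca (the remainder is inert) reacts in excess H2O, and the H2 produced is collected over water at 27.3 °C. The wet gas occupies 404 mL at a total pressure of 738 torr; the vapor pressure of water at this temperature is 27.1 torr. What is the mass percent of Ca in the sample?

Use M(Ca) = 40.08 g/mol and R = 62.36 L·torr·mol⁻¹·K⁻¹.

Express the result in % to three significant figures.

P(H2) = 738 − 27.1 = 710.9 torr
n(H2) = PV/RT = (710.9 × 0.4040) / (62.36 × 300.45) = 0.01533 mol
n(Ca) = (1/1) × 0.01533 = 0.01533 mol
m(Ca) = 0.01533 × 40.08 = 0.6144 g
%Ca = 0.6144 / 0.888 × 100 = 69.19%

69.2 %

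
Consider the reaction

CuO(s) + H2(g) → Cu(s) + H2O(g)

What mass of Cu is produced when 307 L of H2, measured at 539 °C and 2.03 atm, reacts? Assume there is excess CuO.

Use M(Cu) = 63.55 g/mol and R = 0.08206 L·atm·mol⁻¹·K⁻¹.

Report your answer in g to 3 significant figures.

n(H2) = PV/RT = (2.03 × 307) / (0.08206 × 812.15) = 9.351 mol
n(Cu) = (1/1) × 9.351 = 9.351 mol
m(Cu) = 9.351 × 63.55 = 594.3 g

594 g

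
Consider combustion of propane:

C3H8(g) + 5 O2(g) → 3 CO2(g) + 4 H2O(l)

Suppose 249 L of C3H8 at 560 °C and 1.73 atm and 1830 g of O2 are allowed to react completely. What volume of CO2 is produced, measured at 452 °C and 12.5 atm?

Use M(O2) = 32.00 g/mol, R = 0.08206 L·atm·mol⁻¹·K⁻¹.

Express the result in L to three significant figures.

n(C3H8) = PV/RT = (1.73 × 249) / (0.08206 × 833.15) = 6.301 mol
n(O2) = 1830 / 32.00 = 57.19 mol
For 6.301 mol C3H8, stoichiometry requires (5/1) × 6.301 = 31.51 mol O2; 57.19 mol is available, so C3H8 is limiting.
n(CO2) = (3/1) × 6.301 = 18.90 mol
V(CO2) = nRT/P = 18.90 × 0.08206 × 725.15 / 12.5 = 89.97 L

90.0 L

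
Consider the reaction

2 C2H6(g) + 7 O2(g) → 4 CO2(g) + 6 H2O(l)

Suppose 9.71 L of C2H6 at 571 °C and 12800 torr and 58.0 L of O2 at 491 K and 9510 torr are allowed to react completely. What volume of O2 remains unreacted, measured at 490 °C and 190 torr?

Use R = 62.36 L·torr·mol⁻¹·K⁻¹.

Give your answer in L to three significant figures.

n(C2H6) = PV/RT = (12800 × 9.71) / (62.36 × 844.15) = 2.361 mol
n(O2) = PV/RT = (9510 × 58.0) / (62.36 × 491) = 18.01 mol
For 2.361 mol C2H6, stoichiometry requires (7/2) × 2.361 = 8.264 mol O2; 18.01 mol is available, so C2H6 is limiting.
n(O2) consumed = (7/2) × 2.361 = 8.264 mol; remaining = 18.01 − 8.264 = 9.746 mol
V(O2) = nRT/P = 9.746 × 62.36 × 763.15 / 190 = 2441 L

2440 L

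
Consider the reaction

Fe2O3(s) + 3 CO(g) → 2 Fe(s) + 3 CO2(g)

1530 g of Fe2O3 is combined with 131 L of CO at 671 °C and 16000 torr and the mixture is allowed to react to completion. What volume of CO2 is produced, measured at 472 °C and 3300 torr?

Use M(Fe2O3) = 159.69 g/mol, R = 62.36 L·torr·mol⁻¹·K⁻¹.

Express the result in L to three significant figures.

405 L

n(Fe2O3) = 1530 / 159.69 = 9.581 mol
n(CO) = PV/RT = (16000 × 131) / (62.36 × 944.15) = 35.60 mol
For 9.581 mol Fe2O3, stoichiometry requires (3/1) × 9.581 = 28.74 mol CO; 35.60 mol is available, so Fe2O3 is limiting.
n(CO2) = (3/1) × 9.581 = 28.74 mol
V(CO2) = nRT/P = 28.74 × 62.36 × 745.15 / 3300 = 404.7 L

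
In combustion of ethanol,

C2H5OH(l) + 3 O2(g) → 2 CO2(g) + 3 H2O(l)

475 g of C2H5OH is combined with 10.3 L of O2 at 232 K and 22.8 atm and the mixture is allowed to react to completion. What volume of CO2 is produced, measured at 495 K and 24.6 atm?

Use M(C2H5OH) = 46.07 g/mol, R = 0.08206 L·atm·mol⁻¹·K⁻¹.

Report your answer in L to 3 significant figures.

13.6 L

n(C2H5OH) = 475 / 46.07 = 10.31 mol
n(O2) = PV/RT = (22.8 × 10.3) / (0.08206 × 232) = 12.34 mol
For 10.31 mol C2H5OH, stoichiometry requires (3/1) × 10.31 = 30.93 mol O2; 12.34 mol is available, so O2 is limiting.
n(CO2) = (2/3) × 12.34 = 8.227 mol
V(CO2) = nRT/P = 8.227 × 0.08206 × 495 / 24.6 = 13.58 L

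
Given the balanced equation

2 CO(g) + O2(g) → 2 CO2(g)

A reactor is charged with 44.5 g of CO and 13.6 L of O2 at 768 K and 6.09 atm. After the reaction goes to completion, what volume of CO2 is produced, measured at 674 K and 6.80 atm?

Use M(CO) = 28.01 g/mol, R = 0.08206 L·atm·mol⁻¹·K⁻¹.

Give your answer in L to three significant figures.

n(CO) = 44.5 / 28.01 = 1.589 mol
n(O2) = PV/RT = (6.09 × 13.6) / (0.08206 × 768) = 1.314 mol
For 1.589 mol CO, stoichiometry requires (1/2) × 1.589 = 0.7945 mol O2; 1.314 mol is available, so CO is limiting.
n(CO2) = (2/2) × 1.589 = 1.589 mol
V(CO2) = nRT/P = 1.589 × 0.08206 × 674 / 6.80 = 12.92 L

12.9 L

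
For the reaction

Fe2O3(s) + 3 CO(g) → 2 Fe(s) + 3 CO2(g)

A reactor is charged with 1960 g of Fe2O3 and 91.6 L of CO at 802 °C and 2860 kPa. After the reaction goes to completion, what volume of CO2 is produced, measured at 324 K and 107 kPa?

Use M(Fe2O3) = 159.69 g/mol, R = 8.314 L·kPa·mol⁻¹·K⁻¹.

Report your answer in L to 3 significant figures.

n(Fe2O3) = 1960 / 159.69 = 12.27 mol
n(CO) = PV/RT = (2860 × 91.6) / (8.314 × 1075.15) = 29.31 mol
For 12.27 mol Fe2O3, stoichiometry requires (3/1) × 12.27 = 36.81 mol CO; 29.31 mol is available, so CO is limiting.
n(CO2) = (3/3) × 29.31 = 29.31 mol
V(CO2) = nRT/P = 29.31 × 8.314 × 324 / 107 = 737.9 L

738 L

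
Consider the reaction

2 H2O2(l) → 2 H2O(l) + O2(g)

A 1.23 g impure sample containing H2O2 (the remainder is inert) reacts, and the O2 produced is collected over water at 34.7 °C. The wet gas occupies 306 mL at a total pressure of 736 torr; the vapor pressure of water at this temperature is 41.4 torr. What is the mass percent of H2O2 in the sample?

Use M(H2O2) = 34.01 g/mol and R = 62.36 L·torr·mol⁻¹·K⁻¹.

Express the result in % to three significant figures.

61.2 %

P(O2) = 736 − 41.4 = 694.6 torr
n(O2) = PV/RT = (694.6 × 0.3060) / (62.36 × 307.85) = 0.01107 mol
n(H2O2) = (2/1) × 0.01107 = 0.02214 mol
m(H2O2) = 0.02214 × 34.01 = 0.7530 g
%H2O2 = 0.7530 / 1.23 × 100 = 61.22%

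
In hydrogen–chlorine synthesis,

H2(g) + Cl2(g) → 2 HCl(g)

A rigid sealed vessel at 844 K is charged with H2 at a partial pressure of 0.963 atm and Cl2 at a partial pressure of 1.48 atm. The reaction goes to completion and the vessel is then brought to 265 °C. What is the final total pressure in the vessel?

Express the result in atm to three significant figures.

1.56 atm

Because the vessel is rigid and T is held at 844 K, work the stoichiometry in partial pressures (P_i = n_iRT/V).
P(Cl2) required for 0.963 atm of H2 = (1/1) × 0.963 = 0.9630 atm; available 1.48 atm, so H2 is limiting.
P(Cl2) remaining = 1.48 − (1/1) × 0.963 = 0.5170 atm
P(gaseous products) = (2)/1 × 0.963 = 1.926 atm
P_total at 844 K = 0.5170 + 1.926 = 2.443 atm
Scaling to 265 °C: P = 2.443 × 538.15/844 = 1.558 atm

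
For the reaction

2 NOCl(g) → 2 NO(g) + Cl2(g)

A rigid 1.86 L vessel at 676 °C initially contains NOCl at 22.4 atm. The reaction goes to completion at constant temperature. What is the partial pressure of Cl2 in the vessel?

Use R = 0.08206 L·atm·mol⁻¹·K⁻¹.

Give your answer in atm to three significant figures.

11.2 atm

n(NOCl)₀ = PV/RT = (22.4 × 1.86) / (0.08206 × 949.15) = 0.5349 mol
n(Cl2) = (1/2) × 0.5349 = 0.2675 mol
P(Cl2) = nRT/V = 0.2675 × 0.08206 × 949.15 / 1.86 = 11.20 atm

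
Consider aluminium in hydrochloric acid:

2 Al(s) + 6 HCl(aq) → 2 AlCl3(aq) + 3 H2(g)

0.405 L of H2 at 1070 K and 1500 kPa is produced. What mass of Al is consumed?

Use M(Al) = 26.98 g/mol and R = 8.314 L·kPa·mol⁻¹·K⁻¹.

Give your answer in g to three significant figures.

n(H2) = PV/RT = (1500 × 0.405) / (8.314 × 1070) = 0.06829 mol
n(Al) = (2/3) × 0.06829 = 0.04553 mol
m(Al) = 0.04553 × 26.98 = 1.228 g

1.23 g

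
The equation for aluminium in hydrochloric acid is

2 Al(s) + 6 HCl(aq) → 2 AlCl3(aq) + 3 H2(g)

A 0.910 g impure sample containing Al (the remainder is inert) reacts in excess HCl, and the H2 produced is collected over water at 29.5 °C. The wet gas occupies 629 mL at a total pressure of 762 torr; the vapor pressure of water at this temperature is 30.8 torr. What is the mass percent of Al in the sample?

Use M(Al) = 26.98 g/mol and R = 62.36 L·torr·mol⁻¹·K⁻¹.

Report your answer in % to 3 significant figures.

P(H2) = 762 − 30.8 = 731.2 torr
n(H2) = PV/RT = (731.2 × 0.6290) / (62.36 × 302.65) = 0.02437 mol
n(Al) = (2/3) × 0.02437 = 0.01625 mol
m(Al) = 0.01625 × 26.98 = 0.4384 g
%Al = 0.4384 / 0.910 × 100 = 48.18%

48.2 %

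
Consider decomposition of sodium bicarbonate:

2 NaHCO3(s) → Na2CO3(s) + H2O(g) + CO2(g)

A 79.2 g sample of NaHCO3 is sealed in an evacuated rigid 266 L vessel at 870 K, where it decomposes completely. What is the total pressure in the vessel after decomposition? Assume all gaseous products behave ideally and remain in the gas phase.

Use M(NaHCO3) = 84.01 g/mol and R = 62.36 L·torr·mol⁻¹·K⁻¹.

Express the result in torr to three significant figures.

n(NaHCO3) = 79.2 / 84.01 = 0.9427 mol
n(gas produced) = (2/2) × 0.9427 = 0.9427 mol
P = nRT/V = 0.9427 × 62.36 × 870 / 266 = 192.3 torr

192 torr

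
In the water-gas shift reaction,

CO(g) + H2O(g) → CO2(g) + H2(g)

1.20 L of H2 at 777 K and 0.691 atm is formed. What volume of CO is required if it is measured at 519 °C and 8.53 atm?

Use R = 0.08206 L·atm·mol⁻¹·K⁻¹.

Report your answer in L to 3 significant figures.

0.0991 L

n(H2) = PV/RT = (0.691 × 1.20) / (0.08206 × 777) = 0.01300 mol
n(CO) = (1/1) × 0.01300 = 0.01300 mol
V = nRT/P = 0.01300 × 0.08206 × 792.15 / 8.53 = 0.09907 L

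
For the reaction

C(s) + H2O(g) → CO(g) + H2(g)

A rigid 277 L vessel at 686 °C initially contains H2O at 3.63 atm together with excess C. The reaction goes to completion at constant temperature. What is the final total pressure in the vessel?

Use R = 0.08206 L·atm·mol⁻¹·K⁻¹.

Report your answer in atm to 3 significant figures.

7.26 atm

Rigid vessel, constant T ⇒ P scales with total gas moles (1 → 2).
P_final = (2/1) × 3.63 = 7.260 atm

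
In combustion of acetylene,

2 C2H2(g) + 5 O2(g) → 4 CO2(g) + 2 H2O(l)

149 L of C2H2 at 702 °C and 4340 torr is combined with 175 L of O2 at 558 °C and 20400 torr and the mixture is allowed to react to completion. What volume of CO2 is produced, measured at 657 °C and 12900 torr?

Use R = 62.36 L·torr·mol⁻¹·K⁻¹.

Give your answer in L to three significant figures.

95.6 L

n(C2H2) = PV/RT = (4340 × 149) / (62.36 × 975.15) = 10.63 mol
n(O2) = PV/RT = (20400 × 175) / (62.36 × 831.15) = 68.88 mol
For 10.63 mol C2H2, stoichiometry requires (5/2) × 10.63 = 26.58 mol O2; 68.88 mol is available, so C2H2 is limiting.
n(CO2) = (4/2) × 10.63 = 21.26 mol
V(CO2) = nRT/P = 21.26 × 62.36 × 930.15 / 12900 = 95.59 L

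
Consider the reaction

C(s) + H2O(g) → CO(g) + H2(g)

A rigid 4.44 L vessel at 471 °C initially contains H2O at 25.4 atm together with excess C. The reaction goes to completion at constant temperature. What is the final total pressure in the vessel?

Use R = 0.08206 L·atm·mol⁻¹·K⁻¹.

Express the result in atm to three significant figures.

Since T and V are fixed, P_final/P_initial = n_final/n_initial = 2/1.
P_final = (2/1) × 25.4 = 50.80 atm

50.8 atm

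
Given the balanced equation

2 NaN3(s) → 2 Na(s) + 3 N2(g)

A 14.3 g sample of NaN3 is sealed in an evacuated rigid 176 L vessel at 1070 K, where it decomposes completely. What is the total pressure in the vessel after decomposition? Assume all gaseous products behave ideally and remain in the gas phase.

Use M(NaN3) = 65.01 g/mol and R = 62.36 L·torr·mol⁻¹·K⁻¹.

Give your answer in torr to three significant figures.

n(NaN3) = 14.3 / 65.01 = 0.2200 mol
n(gas produced) = (3/2) × 0.2200 = 0.3300 mol
P = nRT/V = 0.3300 × 62.36 × 1070 / 176 = 125.1 torr

125 torr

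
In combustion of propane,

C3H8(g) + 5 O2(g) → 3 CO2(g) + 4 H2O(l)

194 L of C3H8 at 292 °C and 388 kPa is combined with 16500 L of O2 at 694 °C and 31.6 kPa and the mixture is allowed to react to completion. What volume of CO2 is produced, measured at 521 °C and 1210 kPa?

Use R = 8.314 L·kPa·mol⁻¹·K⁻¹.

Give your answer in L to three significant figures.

212 L

n(C3H8) = PV/RT = (388 × 194) / (8.314 × 565.15) = 16.02 mol
n(O2) = PV/RT = (31.6 × 16500) / (8.314 × 967.15) = 64.84 mol
For 16.02 mol C3H8, stoichiometry requires (5/1) × 16.02 = 80.10 mol O2; 64.84 mol is available, so O2 is limiting.
n(CO2) = (3/5) × 64.84 = 38.90 mol
V(CO2) = nRT/P = 38.90 × 8.314 × 794.15 / 1210 = 212.3 L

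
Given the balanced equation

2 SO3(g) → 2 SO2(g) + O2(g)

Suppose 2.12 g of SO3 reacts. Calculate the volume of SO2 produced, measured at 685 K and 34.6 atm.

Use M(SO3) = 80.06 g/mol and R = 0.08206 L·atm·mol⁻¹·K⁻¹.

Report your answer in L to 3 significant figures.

0.0430 L

n(SO3) = 2.120 / 80.06 = 0.02648 mol
n(SO2) = (2/2) × 0.02648 = 0.02648 mol
V = nRT/P = 0.02648 × 0.08206 × 685 / 34.6 = 0.04302 L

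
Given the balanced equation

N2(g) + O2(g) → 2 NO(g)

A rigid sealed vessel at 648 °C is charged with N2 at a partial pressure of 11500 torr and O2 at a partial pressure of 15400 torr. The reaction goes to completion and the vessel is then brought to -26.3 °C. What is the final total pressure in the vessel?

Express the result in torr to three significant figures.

7210 torr

With V and T fixed, P_i ∝ n_i, so the mole ratios apply directly to partial pressures at 648 °C.
P(O2) required for 11500 torr of N2 = (1/1) × 11500 = 11500 torr; available 15400 torr, so N2 is limiting.
P(O2) remaining = 15400 − (1/1) × 11500 = 3900 torr
P(gaseous products) = (2)/1 × 11500 = 23000 torr
P_total at 648 °C = 3900 + 23000 = 26900 torr
Scaling to -26.3 °C: P = 26900 × 246.85/921.15 = 7209 torr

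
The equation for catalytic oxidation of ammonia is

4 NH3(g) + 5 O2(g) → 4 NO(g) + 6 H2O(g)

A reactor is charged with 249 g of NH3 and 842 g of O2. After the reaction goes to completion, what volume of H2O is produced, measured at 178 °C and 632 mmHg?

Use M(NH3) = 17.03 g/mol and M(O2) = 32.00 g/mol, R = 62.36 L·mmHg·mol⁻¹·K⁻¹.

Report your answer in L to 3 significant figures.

n(NH3) = 249 / 17.03 = 14.62 mol
n(O2) = 842 / 32.00 = 26.31 mol
For 14.62 mol NH3, stoichiometry requires (5/4) × 14.62 = 18.27 mol O2; 26.31 mol is available, so NH3 is limiting.
n(H2O) = (6/4) × 14.62 = 21.93 mol
V(H2O) = nRT/P = 21.93 × 62.36 × 451.15 / 632 = 976.2 L

976 L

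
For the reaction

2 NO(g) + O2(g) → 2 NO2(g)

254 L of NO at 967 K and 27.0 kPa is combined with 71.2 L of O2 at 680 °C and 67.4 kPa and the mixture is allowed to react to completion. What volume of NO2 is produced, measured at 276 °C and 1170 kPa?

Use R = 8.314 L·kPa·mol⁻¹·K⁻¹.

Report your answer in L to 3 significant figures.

n(NO) = PV/RT = (27.0 × 254) / (8.314 × 967) = 0.8530 mol
n(O2) = PV/RT = (67.4 × 71.2) / (8.314 × 953.15) = 0.6056 mol
For 0.8530 mol NO, stoichiometry requires (1/2) × 0.8530 = 0.4265 mol O2; 0.6056 mol is available, so NO is limiting.
n(NO2) = (2/2) × 0.8530 = 0.8530 mol
V(NO2) = nRT/P = 0.8530 × 8.314 × 549.15 / 1170 = 3.329 L

3.33 L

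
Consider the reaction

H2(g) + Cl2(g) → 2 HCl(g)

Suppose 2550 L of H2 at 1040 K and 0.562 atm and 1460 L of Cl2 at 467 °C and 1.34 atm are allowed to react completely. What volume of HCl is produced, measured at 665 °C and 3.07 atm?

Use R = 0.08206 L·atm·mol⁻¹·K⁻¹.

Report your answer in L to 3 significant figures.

842 L

n(H2) = PV/RT = (0.562 × 2550) / (0.08206 × 1040) = 16.79 mol
n(Cl2) = PV/RT = (1.34 × 1460) / (0.08206 × 740.15) = 32.21 mol
For 16.79 mol H2, stoichiometry requires (1/1) × 16.79 = 16.79 mol Cl2; 32.21 mol is available, so H2 is limiting.
n(HCl) = (2/1) × 16.79 = 33.58 mol
V(HCl) = nRT/P = 33.58 × 0.08206 × 938.15 / 3.07 = 842.1 L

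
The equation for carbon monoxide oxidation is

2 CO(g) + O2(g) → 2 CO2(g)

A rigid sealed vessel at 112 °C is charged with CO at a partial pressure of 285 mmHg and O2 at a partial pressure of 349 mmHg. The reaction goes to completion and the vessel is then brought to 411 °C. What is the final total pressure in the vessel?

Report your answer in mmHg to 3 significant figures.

873 mmHg

Because the vessel is rigid and T is held at 112 °C, work the stoichiometry in partial pressures (P_i = n_iRT/V).
P(O2) required for 285 mmHg of CO = (1/2) × 285 = 142.5 mmHg; available 349 mmHg, so CO is limiting.
P(O2) remaining = 349 − (1/2) × 285 = 206.5 mmHg
P(gaseous products) = (2)/2 × 285 = 285.0 mmHg
P_total at 112 °C = 206.5 + 285.0 = 491.5 mmHg
Scaling to 411 °C: P = 491.5 × 684.15/385.15 = 873.1 mmHg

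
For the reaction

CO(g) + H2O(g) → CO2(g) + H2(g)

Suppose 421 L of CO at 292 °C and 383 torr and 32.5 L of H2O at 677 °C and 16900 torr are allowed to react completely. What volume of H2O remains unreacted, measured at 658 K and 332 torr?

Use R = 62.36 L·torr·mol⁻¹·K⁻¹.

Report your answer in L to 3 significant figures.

580 L

n(CO) = PV/RT = (383 × 421) / (62.36 × 565.15) = 4.575 mol
n(H2O) = PV/RT = (16900 × 32.5) / (62.36 × 950.15) = 9.270 mol
For 4.575 mol CO, stoichiometry requires (1/1) × 4.575 = 4.575 mol H2O; 9.270 mol is available, so CO is limiting.
n(H2O) consumed = (1/1) × 4.575 = 4.575 mol; remaining = 9.270 − 4.575 = 4.695 mol
V(H2O) = nRT/P = 4.695 × 62.36 × 658 / 332 = 580.3 L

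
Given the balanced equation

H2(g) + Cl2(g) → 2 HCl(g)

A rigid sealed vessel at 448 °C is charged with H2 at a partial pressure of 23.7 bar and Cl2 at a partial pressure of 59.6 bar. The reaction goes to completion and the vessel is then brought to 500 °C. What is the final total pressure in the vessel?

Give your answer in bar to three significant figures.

With V and T fixed, P_i ∝ n_i, so the mole ratios apply directly to partial pressures at 448 °C.
P(Cl2) required for 23.7 bar of H2 = (1/1) × 23.7 = 23.70 bar; available 59.6 bar, so H2 is limiting.
P(Cl2) remaining = 59.6 − (1/1) × 23.7 = 35.90 bar
P(gaseous products) = (2)/1 × 23.7 = 47.40 bar
P_total at 448 °C = 35.90 + 47.40 = 83.30 bar
Scaling to 500 °C: P = 83.30 × 773.15/721.15 = 89.31 bar

89.3 bar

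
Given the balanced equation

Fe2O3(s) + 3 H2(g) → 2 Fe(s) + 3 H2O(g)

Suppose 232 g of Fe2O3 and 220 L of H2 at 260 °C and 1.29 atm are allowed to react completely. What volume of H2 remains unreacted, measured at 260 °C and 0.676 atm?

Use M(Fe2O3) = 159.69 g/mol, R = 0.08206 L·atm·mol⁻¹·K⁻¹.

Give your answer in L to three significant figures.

138 L

n(Fe2O3) = 232 / 159.69 = 1.453 mol
n(H2) = PV/RT = (1.29 × 220) / (0.08206 × 533.15) = 6.487 mol
For 1.453 mol Fe2O3, stoichiometry requires (3/1) × 1.453 = 4.359 mol H2; 6.487 mol is available, so Fe2O3 is limiting.
n(H2) consumed = (3/1) × 1.453 = 4.359 mol; remaining = 6.487 − 4.359 = 2.128 mol
V(H2) = nRT/P = 2.128 × 0.08206 × 533.15 / 0.676 = 137.7 L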